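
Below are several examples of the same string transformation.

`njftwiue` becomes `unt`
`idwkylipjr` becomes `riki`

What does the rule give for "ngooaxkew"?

Looking at the pairs, the operation is to keep one character in every 3, starting at position 1 (positions 1st, 4th, 7th, ...), then move the last character to the front.
Applying both steps to "ngooaxkew": "nok", then "kno".

kno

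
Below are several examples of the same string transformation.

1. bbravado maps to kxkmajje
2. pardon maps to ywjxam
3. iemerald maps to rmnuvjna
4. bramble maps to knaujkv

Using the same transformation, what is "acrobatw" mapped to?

Rule — shift every letter 9 places forward in the alphabet (wrapping around), then take characters alternately from the front and the back (1st, last, 2nd, 2nd-last, ...).
Starting from "acrobatw": after the first operation, "jlaxkjcf"; after the second, "jflcajxk".

jflcajxk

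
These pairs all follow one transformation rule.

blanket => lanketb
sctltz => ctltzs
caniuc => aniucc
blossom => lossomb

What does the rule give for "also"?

lsoa

The rule is to move the first character to the end.
Doing the same to "also": "lsoa".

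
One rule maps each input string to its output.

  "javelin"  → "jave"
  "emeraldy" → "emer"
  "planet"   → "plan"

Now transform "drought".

The pattern: keep only the first 4 characters.
Applying that to "drought" gives "drou".

drou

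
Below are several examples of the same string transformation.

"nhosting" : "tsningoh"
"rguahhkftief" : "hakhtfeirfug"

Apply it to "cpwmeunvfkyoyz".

The pattern: move the first 3 characters to the end (rotate left by 3), then swap each adjacent pair of characters (1↔2, 3↔4, ...).
Applying both steps to "cpwmeunvfkyoyz": "meunvfkyoyzcpw", then "emnufvykyoczwp".

emnufvykyoczwp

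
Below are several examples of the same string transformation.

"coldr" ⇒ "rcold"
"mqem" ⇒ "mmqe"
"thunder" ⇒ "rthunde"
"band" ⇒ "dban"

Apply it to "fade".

What's happening: move the last character to the front.
Doing the same to "fade": "efad".

efad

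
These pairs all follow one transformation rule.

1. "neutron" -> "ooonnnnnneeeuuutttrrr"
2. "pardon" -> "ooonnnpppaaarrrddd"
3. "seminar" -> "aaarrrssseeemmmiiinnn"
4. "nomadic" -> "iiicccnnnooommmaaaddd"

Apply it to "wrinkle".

The rule is to move the last 2 characters to the front (rotate right by 2), then repeat every character 3 times.
Applying both steps to "wrinkle": "lewrink", then "llleeewwwrrriiinnnkkk".

llleeewwwrrriiinnnkkk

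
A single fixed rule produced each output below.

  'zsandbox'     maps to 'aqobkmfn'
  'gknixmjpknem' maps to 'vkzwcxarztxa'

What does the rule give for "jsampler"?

zcyrewfn

Looking at the pairs, the operation is to move the first 3 characters to the end (rotate left by 3), then shift every letter 13 places forward in the alphabet (wrapping around) — i.e. ROT13.
Starting from "jsampler": after the first operation, "mplerjsa"; after the second, "zcyrewfn".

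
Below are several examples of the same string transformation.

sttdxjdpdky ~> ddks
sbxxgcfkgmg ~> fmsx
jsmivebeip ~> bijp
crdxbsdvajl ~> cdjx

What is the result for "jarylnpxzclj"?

Rule — keep one character in every 3, starting at position 1 (positions 1st, 4th, 7th, ...), then sort the characters into alphabetical order.
Applying both steps to "jarylnpxzclj": "jypc", then "cjpy".

cjpy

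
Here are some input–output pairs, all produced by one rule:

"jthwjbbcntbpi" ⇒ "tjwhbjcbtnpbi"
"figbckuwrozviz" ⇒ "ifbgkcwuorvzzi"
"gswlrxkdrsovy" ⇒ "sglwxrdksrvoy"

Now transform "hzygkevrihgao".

zhgyekrvhiago

The rule is to swap each adjacent pair of characters (1↔2, 3↔4, ...).
So "hzygkevrihgao" becomes "zhgyekrvhiago".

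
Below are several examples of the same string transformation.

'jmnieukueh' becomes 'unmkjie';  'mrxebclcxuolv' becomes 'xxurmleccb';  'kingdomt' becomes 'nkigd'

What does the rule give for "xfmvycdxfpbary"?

The pattern: delete the last 3 characters, then sort the characters into reverse alphabetical order.
Applying both steps to "xfmvycdxfpbary": "xfmvycdxfpb", then "yxxvpmffdcb".

yxxvpmffdcb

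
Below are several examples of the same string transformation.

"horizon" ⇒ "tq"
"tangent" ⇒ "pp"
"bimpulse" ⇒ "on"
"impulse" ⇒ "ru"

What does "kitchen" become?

vg

The pattern: shift every letter 2 places forward in the alphabet (wrapping around), then keep one character in every 3, starting at position 3 (positions 3rd, 6th, 9th, ...).
Starting from "kitchen": after the first operation, "mkvejgp"; after the second, "vg".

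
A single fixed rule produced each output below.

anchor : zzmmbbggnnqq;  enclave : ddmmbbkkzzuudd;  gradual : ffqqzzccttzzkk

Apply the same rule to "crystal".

bbqqxxrrsszzkk

The pattern: shift every letter 1 place backward in the alphabet (wrapping around), then double every character.
Starting from "crystal": after the first operation, "bqxrszk"; after the second, "bbqqxxrrsszzkk".
(Check on "gradual": → "fqzctzk" → "ffqqzzccttzzkk" ✓)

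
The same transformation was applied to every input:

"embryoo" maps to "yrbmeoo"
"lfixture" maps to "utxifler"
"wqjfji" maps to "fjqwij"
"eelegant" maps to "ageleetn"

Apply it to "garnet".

Rule — reverse the string, then move the first 2 characters to the end (rotate left by 2).
Working it through for "garnet": intermediate "tenrag", final "nragte".

nragte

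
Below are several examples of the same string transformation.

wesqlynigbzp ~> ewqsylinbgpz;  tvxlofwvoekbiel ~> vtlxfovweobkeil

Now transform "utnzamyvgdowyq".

In each case the input is transformed by: swap each adjacent pair of characters (1↔2, 3↔4, ...).
For "utnzamyvgdowyq" the result is "tuznmavydgwoqy".

tuznmavydgwoqy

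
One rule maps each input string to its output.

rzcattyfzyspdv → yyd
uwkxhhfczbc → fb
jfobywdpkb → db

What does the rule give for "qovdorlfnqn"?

lq

Looking at the pairs, the operation is to keep one character in every 3, starting at position 1 (positions 1st, 4th, 7th, ...), then delete the first 2 characters.
On "qovdorlfnqn": the first step gives "qdlq", and the second then gives "lq".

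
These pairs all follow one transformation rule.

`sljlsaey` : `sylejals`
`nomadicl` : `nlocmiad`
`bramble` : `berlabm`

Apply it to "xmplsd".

Looking at the pairs, the operation is to take characters alternately from the front and the back (1st, last, 2nd, 2nd-last, ...).
On "xmplsd" that produces "xdmspl".

xdmspl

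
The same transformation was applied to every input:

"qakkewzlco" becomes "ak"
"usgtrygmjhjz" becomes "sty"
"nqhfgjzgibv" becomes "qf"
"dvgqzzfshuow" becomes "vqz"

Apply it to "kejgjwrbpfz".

eg

The transformation: keep every other character starting from the second (positions 2nd, 4th, 6th, ...), then delete the last 3 characters.
On "kejgjwrbpfz": the first step gives "egwbf", and the second then gives "eg".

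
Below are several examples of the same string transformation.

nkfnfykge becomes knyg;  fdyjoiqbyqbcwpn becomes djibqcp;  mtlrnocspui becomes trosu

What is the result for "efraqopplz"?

Looking at the pairs, the operation is to keep every other character starting from the second (positions 2nd, 4th, 6th, ...).
"efraqopplz" → "faopz".

faopz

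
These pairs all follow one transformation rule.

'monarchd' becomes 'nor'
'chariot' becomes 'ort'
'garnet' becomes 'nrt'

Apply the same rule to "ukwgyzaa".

wyz

The pattern: sort the characters into alphabetical order, then keep only the last 3 characters.
Starting from "ukwgyzaa": after the first operation, "aagkuwyz"; after the second, "wyz".
(Check on "garnet": → "aegnrt" → "nrt" ✓)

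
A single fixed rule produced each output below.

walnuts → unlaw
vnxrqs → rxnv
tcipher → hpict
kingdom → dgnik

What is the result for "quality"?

The transformation: reverse the string, then delete the first 2 characters.
Applying both steps to "quality": "ytilauq", then "ilauq".

ilauq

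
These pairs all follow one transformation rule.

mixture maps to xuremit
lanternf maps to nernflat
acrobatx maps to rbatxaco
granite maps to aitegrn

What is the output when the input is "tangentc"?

The pattern: move the first 3 characters to the end (rotate left by 3), then swap the first and last characters.
Applying that to "tangentc" gives "nentctag".
(Check on "lanternf": → "ternflan" → "nernflat" ✓)

nentctag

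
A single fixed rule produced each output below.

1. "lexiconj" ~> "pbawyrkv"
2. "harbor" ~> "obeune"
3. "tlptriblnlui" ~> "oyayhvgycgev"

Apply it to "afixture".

The transformation: shift every letter 13 places forward in the alphabet (wrapping around) — i.e. ROT13, then swap the front and back halves of the string.
Applying both steps to "afixture": "nsvkgher", then "ghernsvk".

ghernsvk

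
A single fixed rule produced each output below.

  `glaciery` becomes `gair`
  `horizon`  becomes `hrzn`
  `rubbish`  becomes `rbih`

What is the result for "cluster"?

cutr

The transformation: keep every other character starting from the first (positions 1st, 3rd, 5th, ...).
For "cluster" the result is "cutr".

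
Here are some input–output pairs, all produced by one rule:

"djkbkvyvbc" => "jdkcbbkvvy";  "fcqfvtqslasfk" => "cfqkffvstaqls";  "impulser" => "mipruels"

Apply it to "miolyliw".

imowliyl

Looking at the pairs, the operation is to move the first character to the end, then take characters alternately from the front and the back (1st, last, 2nd, 2nd-last, ...).
"miolyliw" → "iolyliwm" → "imowliyl".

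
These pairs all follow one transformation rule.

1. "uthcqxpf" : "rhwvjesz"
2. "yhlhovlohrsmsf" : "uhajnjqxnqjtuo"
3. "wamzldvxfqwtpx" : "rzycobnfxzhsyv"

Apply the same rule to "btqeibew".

In each case the input is transformed by: shift every letter 2 places forward in the alphabet (wrapping around), then move the last 2 characters to the front (rotate right by 2).
Applying both steps to "btqeibew": "dvsgkdgy", then "gydvsgkd".

gydvsgkd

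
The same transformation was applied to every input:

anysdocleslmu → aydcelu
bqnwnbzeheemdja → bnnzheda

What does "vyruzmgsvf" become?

vrzgv

Looking at the pairs, the operation is to keep every other character starting from the first (positions 1st, 3rd, 5th, ...).
For "vyruzmgsvf" the result is "vrzgv".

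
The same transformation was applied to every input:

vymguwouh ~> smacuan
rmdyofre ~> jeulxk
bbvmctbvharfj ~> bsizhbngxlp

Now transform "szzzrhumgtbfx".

ffxnasmzhld

What's happening: shift every letter 6 places forward in the alphabet (wrapping around), then delete the first 2 characters.
Starting from "szzzrhumgtbfx": after the first operation, "yfffxnasmzhld"; after the second, "ffxnasmzhld".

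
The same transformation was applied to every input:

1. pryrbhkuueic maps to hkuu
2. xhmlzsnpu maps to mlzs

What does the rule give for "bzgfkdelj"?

Each output is the input with this applied: move the last 3 characters to the front (rotate right by 3), then keep only the last 4 characters.
"bzgfkdelj" → "eljbzgfkd" → "gfkd".

gfkd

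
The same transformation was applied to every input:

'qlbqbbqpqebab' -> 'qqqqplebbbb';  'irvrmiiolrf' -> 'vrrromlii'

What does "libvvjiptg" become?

Rule — sort the characters into reverse alphabetical order, then delete the last 2 characters.
"libvvjiptg" → "vvtpljiigb" → "vvtpljii".

vvtpljii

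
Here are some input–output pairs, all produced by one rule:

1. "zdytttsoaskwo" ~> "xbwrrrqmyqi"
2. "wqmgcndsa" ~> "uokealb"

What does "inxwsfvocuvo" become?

In each case the input is transformed by: delete the last 2 characters, then shift every letter 2 places backward in the alphabet (wrapping around).
Applying both steps to "inxwsfvocuvo": "inxwsfvocu", then "glvuqdtmas".
(Check on "zdytttsoaskwo": → "zdytttsoask" → "xbwrrrqmyqi" ✓)

glvuqdtmas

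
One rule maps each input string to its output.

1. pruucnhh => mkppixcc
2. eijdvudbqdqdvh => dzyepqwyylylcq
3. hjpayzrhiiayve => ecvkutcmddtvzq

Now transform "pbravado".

wkvmvqjy

Looking at the pairs, the operation is to swap each adjacent pair of characters (1↔2, 3↔4, ...), then shift every letter 5 places backward in the alphabet (wrapping around).
For "pbravado", step one produces "bparavod"; step two turns that into "wkvmvqjy".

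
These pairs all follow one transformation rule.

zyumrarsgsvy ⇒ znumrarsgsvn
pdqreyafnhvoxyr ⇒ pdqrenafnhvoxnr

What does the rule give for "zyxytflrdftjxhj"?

Looking at the pairs, the operation is to replace every "y" with "n".
Applying that to "zyxytflrdftjxhj" gives "znxntflrdftjxhj".

znxntflrdftjxhj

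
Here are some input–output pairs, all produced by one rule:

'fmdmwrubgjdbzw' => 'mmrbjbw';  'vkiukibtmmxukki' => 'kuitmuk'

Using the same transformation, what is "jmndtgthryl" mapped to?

mdghy

Each output is the input with this applied: keep every other character starting from the second (positions 2nd, 4th, 6th, ...).
"jmndtgthryl" → "mdghy".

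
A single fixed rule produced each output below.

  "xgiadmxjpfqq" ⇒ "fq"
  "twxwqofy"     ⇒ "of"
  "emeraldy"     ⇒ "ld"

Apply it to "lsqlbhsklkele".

The rule is to move the last character to the front, then keep only the last 2 characters.
"lsqlbhsklkele" → "elsqlbhsklkel" → "el".
(Check on "twxwqofy": → "ytwxwqof" → "of" ✓)

el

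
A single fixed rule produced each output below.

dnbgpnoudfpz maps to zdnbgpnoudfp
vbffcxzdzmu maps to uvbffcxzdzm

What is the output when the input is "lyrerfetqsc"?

The pattern: move the last character to the front.
On "lyrerfetqsc" that produces "clyrerfetqs".

clyrerfetqs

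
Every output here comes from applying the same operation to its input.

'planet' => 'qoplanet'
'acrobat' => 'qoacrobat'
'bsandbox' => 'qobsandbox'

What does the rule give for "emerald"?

qoemerald

The rule is to prepend "qo".
For "emerald" the result is "qoemerald".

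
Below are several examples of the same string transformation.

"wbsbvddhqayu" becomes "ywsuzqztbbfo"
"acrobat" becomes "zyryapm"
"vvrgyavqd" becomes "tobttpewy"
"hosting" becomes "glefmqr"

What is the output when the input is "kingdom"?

Each output is the input with this applied: shift every letter 2 places backward in the alphabet (wrapping around), then move the last 3 characters to the front (rotate right by 3).
For "kingdom", step one produces "iglebmk"; step two turns that into "bmkigle".

bmkigle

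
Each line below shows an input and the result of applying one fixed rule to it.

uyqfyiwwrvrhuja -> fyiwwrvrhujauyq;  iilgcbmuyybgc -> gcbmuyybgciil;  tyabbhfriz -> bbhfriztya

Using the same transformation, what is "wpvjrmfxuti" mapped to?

jrmfxutiwpv

The transformation: move the first 3 characters to the end (rotate left by 3).
"wpvjrmfxuti" → "jrmfxutiwpv".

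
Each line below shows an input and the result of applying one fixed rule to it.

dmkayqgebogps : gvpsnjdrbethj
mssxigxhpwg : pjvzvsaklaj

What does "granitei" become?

jluhdwql

What's happening: take characters alternately from the front and the back (1st, last, 2nd, 2nd-last, ...), then shift every letter 3 places forward in the alphabet (wrapping around).
On "granitei": the first step gives "gireatni", and the second then gives "jluhdwql".
(Check on "dmkayqgebogps": → "dsmpkgaoybqeg" → "gvpsnjdrbethj" ✓)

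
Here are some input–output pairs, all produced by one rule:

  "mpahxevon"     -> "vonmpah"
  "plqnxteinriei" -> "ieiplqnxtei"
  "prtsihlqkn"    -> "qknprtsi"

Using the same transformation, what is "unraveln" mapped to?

What's happening: move the last 3 characters to the front (rotate right by 3), then delete the last 2 characters.
For "unraveln" the result is "elnunr".

elnunr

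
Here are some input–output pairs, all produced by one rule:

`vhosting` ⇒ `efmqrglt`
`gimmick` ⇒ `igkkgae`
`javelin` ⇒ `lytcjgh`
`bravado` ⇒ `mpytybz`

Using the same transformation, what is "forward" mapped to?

bmpuypd

What's happening: swap the first and last characters, then shift every letter 2 places backward in the alphabet (wrapping around).
"forward" → "bmpuypd".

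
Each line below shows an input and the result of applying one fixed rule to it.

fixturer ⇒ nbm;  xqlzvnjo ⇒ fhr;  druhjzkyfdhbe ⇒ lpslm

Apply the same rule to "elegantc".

The pattern: shift every letter 8 places forward in the alphabet (wrapping around), then keep one character in every 3, starting at position 1 (positions 1st, 4th, 7th, ...).
"elegantc" → "mtmoivbk" → "mob".

mob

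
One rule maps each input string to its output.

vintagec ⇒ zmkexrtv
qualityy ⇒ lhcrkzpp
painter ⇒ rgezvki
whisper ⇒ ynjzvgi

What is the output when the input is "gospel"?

The transformation: swap each adjacent pair of characters (1↔2, 3↔4, ...), then shift every letter 9 places backward in the alphabet (wrapping around).
On "gospel": the first step gives "ogpsle", and the second then gives "fxgjcv".

fxgjcv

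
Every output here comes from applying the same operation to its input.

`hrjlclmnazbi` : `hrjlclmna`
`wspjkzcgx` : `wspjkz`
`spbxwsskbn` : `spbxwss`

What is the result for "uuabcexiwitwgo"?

uuabcexiwit

Looking at the pairs, the operation is to delete the last 3 characters.
"uuabcexiwitwgo" → "uuabcexiwit".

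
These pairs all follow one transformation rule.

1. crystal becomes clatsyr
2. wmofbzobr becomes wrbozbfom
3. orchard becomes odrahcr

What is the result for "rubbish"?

The pattern: reverse the string, then move the last character to the front.
Working it through for "rubbish": intermediate "hsibbur", final "rhsibbu".

rhsibbu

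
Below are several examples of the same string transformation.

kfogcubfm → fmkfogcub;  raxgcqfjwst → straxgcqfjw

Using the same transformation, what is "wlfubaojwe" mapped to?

wewlfubaoj

What's happening: move the last 2 characters to the front (rotate right by 2).
For "wlfubaojwe" the result is "wewlfubaoj".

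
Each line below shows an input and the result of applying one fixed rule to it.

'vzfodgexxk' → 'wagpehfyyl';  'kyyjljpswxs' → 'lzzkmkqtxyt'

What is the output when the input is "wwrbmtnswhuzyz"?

xxscnuotxivaza

Looking at the pairs, the operation is to shift every letter 1 place forward in the alphabet (wrapping around).
Applying that to "wwrbmtnswhuzyz" gives "xxscnuotxivaza".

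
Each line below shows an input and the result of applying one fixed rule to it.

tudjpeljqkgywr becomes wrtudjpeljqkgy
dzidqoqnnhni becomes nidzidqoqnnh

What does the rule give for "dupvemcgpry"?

rydupvemcgp

In each case the input is transformed by: move the last 2 characters to the front (rotate right by 2).
"dupvemcgpry" → "rydupvemcgp".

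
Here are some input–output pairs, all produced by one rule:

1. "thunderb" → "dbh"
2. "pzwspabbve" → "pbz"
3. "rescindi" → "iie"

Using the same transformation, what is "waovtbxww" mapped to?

What's happening: keep one character in every 3, starting at position 2 (positions 2nd, 5th, 8th, ...), then move the first character to the end.
"waovtbxww" → "atw" → "twa".

twa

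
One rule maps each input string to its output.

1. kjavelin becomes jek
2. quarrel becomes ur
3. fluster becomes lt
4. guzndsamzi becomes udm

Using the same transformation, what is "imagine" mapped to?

mi

Looking at the pairs, the operation is to swap the first and last characters, then keep one character in every 3, starting at position 2 (positions 2nd, 5th, 8th, ...).
On "imagine": the first step gives "emagini", and the second then gives "mi".
(Check on "quarrel": → "luarreq" → "ur" ✓)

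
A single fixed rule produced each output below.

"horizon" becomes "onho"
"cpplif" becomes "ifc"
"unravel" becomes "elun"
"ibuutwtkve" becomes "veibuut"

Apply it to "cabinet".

Each output is the input with this applied: move the last 2 characters to the front (rotate right by 2), then delete the last 3 characters.
"cabinet" → "etcabin" → "etca".
(Check on "unravel": → "elunrav" → "elun" ✓)

etca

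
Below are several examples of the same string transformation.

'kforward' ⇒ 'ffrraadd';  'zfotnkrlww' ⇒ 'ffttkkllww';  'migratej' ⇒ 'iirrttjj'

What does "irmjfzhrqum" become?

What's happening: keep every other character starting from the second (positions 2nd, 4th, 6th, ...), then double every character.
"irmjfzhrqum" → "rjzru" → "rrjjzzrruu".

rrjjzzrruu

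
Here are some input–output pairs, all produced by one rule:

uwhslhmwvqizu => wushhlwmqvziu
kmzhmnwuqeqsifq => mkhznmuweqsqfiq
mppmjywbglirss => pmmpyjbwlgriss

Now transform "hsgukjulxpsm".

shugjklupxms

The pattern: swap each adjacent pair of characters (1↔2, 3↔4, ...).
For "hsgukjulxpsm" the result is "shugjklupxms".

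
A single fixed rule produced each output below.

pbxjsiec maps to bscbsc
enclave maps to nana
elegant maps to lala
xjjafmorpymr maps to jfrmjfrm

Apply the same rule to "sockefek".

oekoek

Looking at the pairs, the operation is to keep one character in every 3, starting at position 2 (positions 2nd, 5th, 8th, ...), then write the whole string twice.
On "sockefek": the first step gives "oek", and the second then gives "oekoek".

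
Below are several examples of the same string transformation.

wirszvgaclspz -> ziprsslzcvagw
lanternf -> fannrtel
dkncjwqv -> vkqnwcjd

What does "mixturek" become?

kiexrtum

What's happening: take characters alternately from the front and the back (1st, last, 2nd, 2nd-last, ...), then move the first character to the end.
"mixturek" → "mkiexrtu" → "kiexrtum".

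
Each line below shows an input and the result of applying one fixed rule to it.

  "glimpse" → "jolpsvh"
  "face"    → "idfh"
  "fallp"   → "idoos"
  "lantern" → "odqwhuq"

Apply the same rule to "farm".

idup

The rule is to shift every letter 3 places forward in the alphabet (wrapping around).
So "farm" becomes "idup".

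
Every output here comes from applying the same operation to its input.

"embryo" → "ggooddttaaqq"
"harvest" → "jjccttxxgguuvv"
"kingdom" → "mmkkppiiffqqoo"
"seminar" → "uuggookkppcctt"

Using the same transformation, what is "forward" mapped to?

The pattern: double every character, then shift every letter 2 places forward in the alphabet (wrapping around).
So "forward" becomes "hhqqttyyccttff".

hhqqttyyccttff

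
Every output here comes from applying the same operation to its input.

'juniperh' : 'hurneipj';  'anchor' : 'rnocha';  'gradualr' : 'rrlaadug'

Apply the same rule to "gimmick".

What's happening: take characters alternately from the front and the back (1st, last, 2nd, 2nd-last, ...), then move the first character to the end.
For "gimmick", step one produces "gkicmim"; step two turns that into "kicmimg".

kicmimg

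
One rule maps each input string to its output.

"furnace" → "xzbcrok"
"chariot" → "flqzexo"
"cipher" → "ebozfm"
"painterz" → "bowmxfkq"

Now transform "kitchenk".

Looking at the pairs, the operation is to shift every letter 3 places backward in the alphabet (wrapping around), then move the last 3 characters to the front (rotate right by 3).
So "kitchenk" becomes "bkhhfqze".
(Check on "cipher": → "zfmebo" → "ebozfm" ✓)

bkhhfqze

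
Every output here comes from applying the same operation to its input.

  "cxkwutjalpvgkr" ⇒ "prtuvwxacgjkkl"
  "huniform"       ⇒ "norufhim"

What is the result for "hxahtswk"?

stwxahhk

What's happening: sort the characters into alphabetical order, then swap the front and back halves of the string.
So "hxahtswk" becomes "stwxahhk".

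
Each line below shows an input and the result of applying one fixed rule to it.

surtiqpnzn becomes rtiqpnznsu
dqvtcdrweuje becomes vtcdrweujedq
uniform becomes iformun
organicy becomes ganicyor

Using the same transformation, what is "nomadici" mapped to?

In each case the input is transformed by: move the first 2 characters to the end (rotate left by 2).
On "nomadici" that produces "madicino".

madicino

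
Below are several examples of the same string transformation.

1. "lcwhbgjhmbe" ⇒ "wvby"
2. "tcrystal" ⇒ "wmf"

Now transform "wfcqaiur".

Rule — keep one character in every 3, starting at position 2 (positions 2nd, 5th, 8th, ...), then shift every letter 6 places backward in the alphabet (wrapping around).
For "wfcqaiur" the result is "zul".

zul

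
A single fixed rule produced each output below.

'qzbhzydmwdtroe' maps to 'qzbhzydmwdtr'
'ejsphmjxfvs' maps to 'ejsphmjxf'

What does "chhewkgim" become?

chhewkg

Each output is the input with this applied: delete the last 2 characters.
Applying that to "chhewkgim" gives "chhewkg".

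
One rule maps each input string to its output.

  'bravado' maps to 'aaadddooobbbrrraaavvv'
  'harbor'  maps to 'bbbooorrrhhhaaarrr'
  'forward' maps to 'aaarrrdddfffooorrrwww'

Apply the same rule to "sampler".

llleeerrrsssaaammmppp

Rule — move the last 3 characters to the front (rotate right by 3), then repeat every character 3 times.
For "sampler", step one produces "lersamp"; step two turns that into "llleeerrrsssaaammmppp".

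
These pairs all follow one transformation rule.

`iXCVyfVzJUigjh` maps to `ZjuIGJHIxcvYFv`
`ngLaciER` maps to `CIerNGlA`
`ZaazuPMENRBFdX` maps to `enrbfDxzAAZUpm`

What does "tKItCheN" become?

cHEnTkiT

The rule is to flip the case of every letter, then swap the front and back halves of the string.
Applying that to "tKItCheN" gives "cHEnTkiT".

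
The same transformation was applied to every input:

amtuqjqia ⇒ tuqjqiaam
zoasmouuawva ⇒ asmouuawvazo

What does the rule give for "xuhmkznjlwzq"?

The rule is to move the first 2 characters to the end (rotate left by 2).
Doing the same to "xuhmkznjlwzq": "hmkznjlwzqxu".

hmkznjlwzqxu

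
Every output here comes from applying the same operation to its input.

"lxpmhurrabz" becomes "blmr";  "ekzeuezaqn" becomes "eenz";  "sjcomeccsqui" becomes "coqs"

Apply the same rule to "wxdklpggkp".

The rule is to keep one character in every 3, starting at position 1 (positions 1st, 4th, 7th, ...), then sort the characters into alphabetical order.
So "wxdklpggkp" becomes "gkpw".

gkpw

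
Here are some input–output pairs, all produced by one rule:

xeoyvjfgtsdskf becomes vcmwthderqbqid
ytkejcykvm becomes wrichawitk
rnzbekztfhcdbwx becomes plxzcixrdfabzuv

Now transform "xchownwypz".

Rule — shift every letter 2 places backward in the alphabet (wrapping around).
For "xchownwypz" the result is "vafmuluwnx".

vafmuluwnx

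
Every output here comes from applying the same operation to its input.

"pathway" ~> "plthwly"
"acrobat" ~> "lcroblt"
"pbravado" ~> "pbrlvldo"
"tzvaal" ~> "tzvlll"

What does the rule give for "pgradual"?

pgrldull

Looking at the pairs, the operation is to replace every "a" with "l".
On "pgradual" that produces "pgrldull".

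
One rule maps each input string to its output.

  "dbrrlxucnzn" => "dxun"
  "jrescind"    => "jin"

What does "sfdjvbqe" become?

The pattern: swap each adjacent pair of characters (1↔2, 3↔4, ...), then keep one character in every 3, starting at position 2 (positions 2nd, 5th, 8th, ...).
Working it through for "sfdjvbqe": intermediate "fsjdbveq", final "sbq".
(Check on "dbrrlxucnzn": → "bdrrxlcuznn" → "dxun" ✓)

sbq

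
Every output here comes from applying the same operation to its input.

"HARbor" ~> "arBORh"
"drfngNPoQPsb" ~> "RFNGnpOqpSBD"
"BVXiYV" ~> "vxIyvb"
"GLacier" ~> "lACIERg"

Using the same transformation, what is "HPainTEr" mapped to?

pAINteRh

In each case the input is transformed by: move the first character to the end, then flip the case of every letter.
"HPainTEr" → "PainTErH" → "pAINteRh".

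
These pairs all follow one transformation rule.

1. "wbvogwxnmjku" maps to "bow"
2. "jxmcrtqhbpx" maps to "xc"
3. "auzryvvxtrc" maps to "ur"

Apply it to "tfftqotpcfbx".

fto

The transformation: keep every other character starting from the second (positions 2nd, 4th, 6th, ...), then delete the last 3 characters.
Working it through for "tfftqotpcfbx": intermediate "ftopfx", final "fto".
(Check on "wbvogwxnmjku": → "bownju" → "bow" ✓)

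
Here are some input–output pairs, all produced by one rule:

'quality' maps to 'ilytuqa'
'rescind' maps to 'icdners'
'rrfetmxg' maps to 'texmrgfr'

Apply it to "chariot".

irtohca

The rule is to move the first 3 characters to the end (rotate left by 3), then swap each adjacent pair of characters (1↔2, 3↔4, ...).
Working it through for "chariot": intermediate "riotcha", final "irtohca".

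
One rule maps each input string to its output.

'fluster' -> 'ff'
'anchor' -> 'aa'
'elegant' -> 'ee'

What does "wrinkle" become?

ww

What's happening: repeat every character 3 times, then keep only the first 2 characters.
Working it through for "wrinkle": intermediate "wwwrrriiinnnkkkllleee", final "ww".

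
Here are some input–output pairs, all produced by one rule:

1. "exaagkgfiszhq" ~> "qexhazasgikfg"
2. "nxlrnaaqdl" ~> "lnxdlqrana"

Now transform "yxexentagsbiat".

The transformation: swap the first and last characters, then take characters alternately from the front and the back (1st, last, 2nd, 2nd-last, ...).
On "yxexentagsbiat": the first step gives "txexentagsbiay", and the second then gives "tyxaeixbesngta".

tyxaeixbesngta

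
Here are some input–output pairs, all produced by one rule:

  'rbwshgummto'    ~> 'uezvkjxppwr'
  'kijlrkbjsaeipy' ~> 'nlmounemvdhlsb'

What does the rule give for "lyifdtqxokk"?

obligwtarnn

In each case the input is transformed by: shift every letter 3 places forward in the alphabet (wrapping around).
For "lyifdtqxokk" the result is "obligwtarnn".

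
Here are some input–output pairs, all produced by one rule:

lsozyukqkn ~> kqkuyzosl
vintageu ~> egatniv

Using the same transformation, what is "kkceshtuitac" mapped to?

atiuthseckk

What's happening: delete the last character, then reverse the string.
"kkceshtuitac" → "kkceshtuita" → "atiuthseckk".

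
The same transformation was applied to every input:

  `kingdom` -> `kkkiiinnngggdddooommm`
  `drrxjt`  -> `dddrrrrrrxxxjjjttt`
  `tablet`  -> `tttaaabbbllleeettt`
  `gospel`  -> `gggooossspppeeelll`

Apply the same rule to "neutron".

nnneeeuuutttrrrooonnn

Looking at the pairs, the operation is to repeat every character 3 times.
On "neutron" that produces "nnneeeuuutttrrrooonnn".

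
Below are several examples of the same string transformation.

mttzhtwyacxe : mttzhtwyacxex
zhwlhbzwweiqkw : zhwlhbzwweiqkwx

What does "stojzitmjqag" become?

stojzitmjqagx

The pattern: append "x".
So "stojzitmjqag" becomes "stojzitmjqagx".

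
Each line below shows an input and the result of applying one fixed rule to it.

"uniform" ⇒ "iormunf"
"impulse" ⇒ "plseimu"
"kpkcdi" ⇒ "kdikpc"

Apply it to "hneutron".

What's happening: move the first 3 characters to the end (rotate left by 3), then swap the first and last characters.
For "hneutron", step one produces "utronhne"; step two turns that into "etronhnu".

etronhnu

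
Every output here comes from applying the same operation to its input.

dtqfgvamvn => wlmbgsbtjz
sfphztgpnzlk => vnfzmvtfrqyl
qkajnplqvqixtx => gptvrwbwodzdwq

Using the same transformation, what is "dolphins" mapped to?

rvnotyju

Looking at the pairs, the operation is to move the first 2 characters to the end (rotate left by 2), then shift every letter 6 places forward in the alphabet (wrapping around).
Starting from "dolphins": after the first operation, "lphinsdo"; after the second, "rvnotyju".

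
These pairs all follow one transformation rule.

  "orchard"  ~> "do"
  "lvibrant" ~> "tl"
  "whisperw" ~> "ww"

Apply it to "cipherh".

In each case the input is transformed by: move the first character to the end, then keep only the last 2 characters.
For "cipherh" the result is "hc".

hc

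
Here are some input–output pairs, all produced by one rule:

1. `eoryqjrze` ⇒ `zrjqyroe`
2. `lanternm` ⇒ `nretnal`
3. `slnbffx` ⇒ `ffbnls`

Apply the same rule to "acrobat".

Each output is the input with this applied: delete the last character, then reverse the string.
On "acrobat" that produces "aborca".

aborca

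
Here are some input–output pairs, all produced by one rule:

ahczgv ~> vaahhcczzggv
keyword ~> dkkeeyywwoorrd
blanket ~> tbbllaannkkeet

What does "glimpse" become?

egglliimmppsse

What's happening: double every character, then move the last character to the front.
"glimpse" → "gglliimmppssee" → "egglliimmppsse".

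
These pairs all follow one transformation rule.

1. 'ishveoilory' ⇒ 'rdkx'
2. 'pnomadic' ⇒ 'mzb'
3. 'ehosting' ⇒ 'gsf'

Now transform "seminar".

The pattern: keep one character in every 3, starting at position 2 (positions 2nd, 5th, 8th, ...), then shift every letter 1 place backward in the alphabet (wrapping around).
For "seminar" the result is "dm".

dm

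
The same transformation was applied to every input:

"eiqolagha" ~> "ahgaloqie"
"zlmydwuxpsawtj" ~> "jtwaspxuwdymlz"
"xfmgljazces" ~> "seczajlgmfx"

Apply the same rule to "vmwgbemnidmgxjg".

Rule — reverse the string.
So "vmwgbemnidmgxjg" becomes "gjxgmdinmebgwmv".

gjxgmdinmebgwmv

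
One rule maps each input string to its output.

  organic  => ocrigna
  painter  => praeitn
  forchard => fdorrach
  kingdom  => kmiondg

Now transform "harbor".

hraorb

What's happening: take characters alternately from the front and the back (1st, last, 2nd, 2nd-last, ...).
For "harbor" the result is "hraorb".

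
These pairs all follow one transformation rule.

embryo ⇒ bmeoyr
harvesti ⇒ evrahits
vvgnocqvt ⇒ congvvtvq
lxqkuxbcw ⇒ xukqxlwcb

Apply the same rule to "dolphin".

plodnih

The transformation: move the last 3 characters to the front (rotate right by 3), then reverse the string.
"dolphin" → "hindolp" → "plodnih".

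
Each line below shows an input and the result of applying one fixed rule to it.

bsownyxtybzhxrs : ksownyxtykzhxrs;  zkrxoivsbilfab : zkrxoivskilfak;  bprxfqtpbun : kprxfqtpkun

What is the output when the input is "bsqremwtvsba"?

Each output is the input with this applied: replace every "b" with "k".
"bsqremwtvsba" → "ksqremwtvska".

ksqremwtvska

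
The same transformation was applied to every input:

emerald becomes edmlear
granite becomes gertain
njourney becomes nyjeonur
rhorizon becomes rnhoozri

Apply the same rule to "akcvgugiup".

apkucivggu

Looking at the pairs, the operation is to take characters alternately from the front and the back (1st, last, 2nd, 2nd-last, ...).
On "akcvgugiup" that produces "apkucivggu".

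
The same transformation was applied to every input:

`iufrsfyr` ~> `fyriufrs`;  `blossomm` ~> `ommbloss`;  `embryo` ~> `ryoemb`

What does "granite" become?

itegran

The pattern: move the last 3 characters to the front (rotate right by 3).
"granite" → "itegran".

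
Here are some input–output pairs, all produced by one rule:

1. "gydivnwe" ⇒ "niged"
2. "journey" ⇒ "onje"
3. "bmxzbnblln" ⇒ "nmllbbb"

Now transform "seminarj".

mjiea

Rule — sort the characters into reverse alphabetical order, then delete the first 3 characters.
Applying both steps to "seminarj": "srnmjiea", then "mjiea".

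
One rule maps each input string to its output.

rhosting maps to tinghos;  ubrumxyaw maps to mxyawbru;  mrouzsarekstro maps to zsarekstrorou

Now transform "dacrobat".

obatacr

Each output is the input with this applied: delete the first character, then move the first 3 characters to the end (rotate left by 3).
"dacrobat" → "acrobat" → "obatacr".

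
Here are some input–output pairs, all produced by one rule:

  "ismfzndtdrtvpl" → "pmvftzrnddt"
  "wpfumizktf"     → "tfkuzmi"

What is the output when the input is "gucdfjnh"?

ncjdf

In each case the input is transformed by: take characters alternately from the front and the back (1st, last, 2nd, 2nd-last, ...), then delete the first 3 characters.
Applying both steps to "gucdfjnh": "ghuncjdf", then "ncjdf".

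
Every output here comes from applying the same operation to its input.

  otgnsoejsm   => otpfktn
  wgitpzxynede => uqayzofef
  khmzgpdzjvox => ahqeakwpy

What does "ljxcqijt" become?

drjku

Each output is the input with this applied: delete the first 3 characters, then shift every letter 1 place forward in the alphabet (wrapping around).
On "ljxcqijt": the first step gives "cqijt", and the second then gives "drjku".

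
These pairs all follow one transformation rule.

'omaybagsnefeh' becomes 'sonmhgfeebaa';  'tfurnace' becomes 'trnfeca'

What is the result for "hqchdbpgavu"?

uqphhgdcba

The rule is to sort the characters into reverse alphabetical order, then delete the first character.
Applying both steps to "hqchdbpgavu": "vuqphhgdcba", then "uqphhgdcba".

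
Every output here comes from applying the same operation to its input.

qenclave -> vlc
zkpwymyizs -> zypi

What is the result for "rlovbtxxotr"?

The transformation: sort the characters into reverse alphabetical order, then keep one character in every 3, starting at position 1 (positions 1st, 4th, 7th, ...).
On "rlovbtxxotr": the first step gives "xxvttrroolb", and the second then gives "xtrl".

xtrl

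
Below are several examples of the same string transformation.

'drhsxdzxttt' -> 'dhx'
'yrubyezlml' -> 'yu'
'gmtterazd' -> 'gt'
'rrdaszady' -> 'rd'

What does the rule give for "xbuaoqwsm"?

xu

In each case the input is transformed by: keep every other character starting from the first (positions 1st, 3rd, 5th, ...), then delete the last 3 characters.
For "xbuaoqwsm", step one produces "xuowm"; step two turns that into "xu".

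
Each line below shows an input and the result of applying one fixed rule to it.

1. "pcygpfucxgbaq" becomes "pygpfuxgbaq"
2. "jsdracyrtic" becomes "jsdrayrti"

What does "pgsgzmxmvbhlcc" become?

pgsgzmxmvbhl

Each output is the input with this applied: remove every "c".
For "pgsgzmxmvbhlcc" the result is "pgsgzmxmvbhl".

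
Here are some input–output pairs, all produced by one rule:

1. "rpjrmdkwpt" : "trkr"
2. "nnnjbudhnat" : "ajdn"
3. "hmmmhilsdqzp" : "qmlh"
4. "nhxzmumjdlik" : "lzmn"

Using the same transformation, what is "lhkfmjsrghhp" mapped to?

hfsl

The pattern: keep one character in every 3, starting at position 1 (positions 1st, 4th, 7th, ...), then swap the first and last characters.
For "lhkfmjsrghhp", step one produces "lfsh"; step two turns that into "hfsl".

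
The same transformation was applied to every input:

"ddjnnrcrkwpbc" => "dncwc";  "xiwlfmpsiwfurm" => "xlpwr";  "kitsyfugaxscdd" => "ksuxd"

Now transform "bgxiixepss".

Rule — keep one character in every 3, starting at position 1 (positions 1st, 4th, 7th, ...).
For "bgxiixepss" the result is "bies".

bies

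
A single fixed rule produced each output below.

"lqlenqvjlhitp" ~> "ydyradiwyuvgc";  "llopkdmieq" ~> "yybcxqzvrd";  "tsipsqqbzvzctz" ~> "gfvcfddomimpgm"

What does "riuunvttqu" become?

The rule is to shift every letter 13 places forward in the alphabet (wrapping around) — i.e. ROT13.
For "riuunvttqu" the result is "evhhaiggdh".

evhhaiggdh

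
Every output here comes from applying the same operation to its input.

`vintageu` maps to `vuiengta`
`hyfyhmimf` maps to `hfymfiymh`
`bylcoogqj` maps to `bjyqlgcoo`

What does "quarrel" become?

The rule is to take characters alternately from the front and the back (1st, last, 2nd, 2nd-last, ...).
On "quarrel" that produces "qluearr".

qluearr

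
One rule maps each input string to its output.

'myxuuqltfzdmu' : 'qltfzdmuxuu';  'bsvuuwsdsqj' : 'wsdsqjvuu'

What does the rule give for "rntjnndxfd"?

ndxfdtjn

In each case the input is transformed by: delete the first 2 characters, then move the first 3 characters to the end (rotate left by 3).
Applying both steps to "rntjnndxfd": "tjnndxfd", then "ndxfdtjn".
(Check on "myxuuqltfzdmu": → "xuuqltfzdmu" → "qltfzdmuxuu" ✓)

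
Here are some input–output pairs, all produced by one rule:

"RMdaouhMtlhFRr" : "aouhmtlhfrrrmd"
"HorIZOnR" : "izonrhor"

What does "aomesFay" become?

Rule — move the first 3 characters to the end (rotate left by 3), then convert every letter to lowercase.
On "aomesFay": the first step gives "esFayaom", and the second then gives "esfayaom".

esfayaom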